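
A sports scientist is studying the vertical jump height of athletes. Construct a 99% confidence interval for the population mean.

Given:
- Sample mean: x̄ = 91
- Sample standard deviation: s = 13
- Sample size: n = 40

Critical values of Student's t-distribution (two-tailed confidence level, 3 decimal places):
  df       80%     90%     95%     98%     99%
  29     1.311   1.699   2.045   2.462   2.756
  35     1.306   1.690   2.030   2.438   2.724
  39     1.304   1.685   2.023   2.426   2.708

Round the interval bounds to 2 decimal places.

The population standard deviation σ is unknown (only the sample standard deviation s is given), so use a t-interval with df = n - 1 = 40 - 1 = 39.

For 99% confidence with df = 39, t* = 2.708 (from t-table)

Standard error: SE = s/√n = 13/√40 = 2.055480

Margin of error: E = t* × SE = 2.708 × 2.055480 = 5.5662

T-interval: x̄ ± E = 91 ± 5.5662 = (85.4338, 96.5662)

Rounded to 2 decimal places:

(85.43, 96.57)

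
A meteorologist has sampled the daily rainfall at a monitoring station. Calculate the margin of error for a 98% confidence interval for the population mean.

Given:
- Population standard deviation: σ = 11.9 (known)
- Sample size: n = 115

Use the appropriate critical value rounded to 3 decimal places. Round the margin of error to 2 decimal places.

The population standard deviation σ is known, so use the z-interval margin of error formula.

For 98% confidence, z* = 2.326 (from standard normal table)

Margin of error formula for z-interval: E = z* × σ/√n

E = 2.326 × 11.9/√115
  = 2.326 × 1.109681
  = 2.5811

Rounded to 2 decimal places:

2.58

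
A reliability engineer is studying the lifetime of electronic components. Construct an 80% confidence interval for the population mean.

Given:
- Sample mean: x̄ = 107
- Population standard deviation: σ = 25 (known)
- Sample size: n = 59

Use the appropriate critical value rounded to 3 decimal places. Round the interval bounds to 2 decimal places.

The population standard deviation σ is known, so use a z-interval (standard normal critical value).

For 80% confidence, z* = 1.282 (from standard normal table)

Standard error: SE = σ/√n = 25/√59 = 3.254723

Margin of error: E = z* × SE = 1.282 × 3.254723 = 4.1726

Z-interval: x̄ ± E = 107 ± 4.1726 = (102.8274, 111.1726)

Rounded to 2 decimal places:

(102.83, 111.17)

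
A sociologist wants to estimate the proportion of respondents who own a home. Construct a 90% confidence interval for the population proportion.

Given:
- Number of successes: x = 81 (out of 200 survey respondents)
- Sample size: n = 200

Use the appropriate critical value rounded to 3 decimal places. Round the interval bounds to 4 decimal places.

Sample proportion: p̂ = 81/200 = 0.405000

Check conditions for normal approximation:
  np̂ = 81 ≥ 10 ✓
  n(1-p̂) = 119 ≥ 10 ✓

The sample is large enough, so use a z-interval (normal approximation) for the proportion.

For 90% confidence, z* = 1.645 (from standard normal table)

Standard error: SE = √(p̂(1-p̂)/n) = √(0.405000×0.595000/200) = 0.03471131

Margin of error: E = z* × SE = 1.645 × 0.03471131 = 0.057100

Z-interval: p̂ ± E = 0.405000 ± 0.057100 = (0.347900, 0.462100)

Rounded to 4 decimal places:

(0.3479, 0.4621)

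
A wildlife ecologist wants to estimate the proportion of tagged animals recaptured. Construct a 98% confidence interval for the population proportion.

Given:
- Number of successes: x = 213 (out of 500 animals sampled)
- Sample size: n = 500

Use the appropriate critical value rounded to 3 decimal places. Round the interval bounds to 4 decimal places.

Sample proportion: p̂ = 213/500 = 0.426000

Check conditions for normal approximation:
  np̂ = 213 ≥ 10 ✓
  n(1-p̂) = 287 ≥ 10 ✓

The sample is large enough, so use a z-interval (normal approximation) for the proportion.

For 98% confidence, z* = 2.326 (from standard normal table)

Standard error: SE = √(p̂(1-p̂)/n) = √(0.426000×0.574000/500) = 0.02211443

Margin of error: E = z* × SE = 2.326 × 0.02211443 = 0.051438

Z-interval: p̂ ± E = 0.426000 ± 0.051438 = (0.374562, 0.477438)

Rounded to 4 decimal places:

(0.3746, 0.4774)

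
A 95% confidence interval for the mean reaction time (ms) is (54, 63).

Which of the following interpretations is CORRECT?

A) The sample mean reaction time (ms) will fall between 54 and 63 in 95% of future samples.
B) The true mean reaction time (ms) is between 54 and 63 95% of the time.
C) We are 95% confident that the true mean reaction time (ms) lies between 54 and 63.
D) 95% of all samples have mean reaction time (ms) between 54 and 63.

A confidence interval represents our confidence in the procedure, not a probability statement about the parameter.

Key concept: If we repeated this sampling process many times and computed a 95% CI each time, about 95% of those intervals would contain the true population parameter.

For this specific interval (54, 63):
- Midpoint (point estimate): 58.5
- Margin of error: 4.5

The correct interpretation is the one stating confidence that the true parameter lies in the interval — option C.

C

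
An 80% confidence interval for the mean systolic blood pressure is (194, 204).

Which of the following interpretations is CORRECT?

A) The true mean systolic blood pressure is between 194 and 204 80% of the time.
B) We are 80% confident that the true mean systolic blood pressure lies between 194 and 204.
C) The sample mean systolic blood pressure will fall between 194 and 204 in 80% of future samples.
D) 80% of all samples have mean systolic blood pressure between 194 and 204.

A confidence interval represents our confidence in the procedure, not a probability statement about the parameter.

Key concept: If we repeated this sampling process many times and computed an 80% CI each time, about 80% of those intervals would contain the true population parameter.

For this specific interval (194, 204):
- Midpoint (point estimate): 199
- Margin of error: 5

The correct interpretation is the one stating confidence that the true parameter lies in the interval — option B.

B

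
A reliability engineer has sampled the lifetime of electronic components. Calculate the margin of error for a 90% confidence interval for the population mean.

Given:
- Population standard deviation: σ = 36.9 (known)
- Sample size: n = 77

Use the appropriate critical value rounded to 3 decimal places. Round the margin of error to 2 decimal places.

The population standard deviation σ is known, so use the z-interval margin of error formula.

For 90% confidence, z* = 1.645 (from standard normal table)

Margin of error formula for z-interval: E = z* × σ/√n

E = 1.645 × 36.9/√77
  = 1.645 × 4.205145
  = 6.9175

Rounded to 2 decimal places:

6.92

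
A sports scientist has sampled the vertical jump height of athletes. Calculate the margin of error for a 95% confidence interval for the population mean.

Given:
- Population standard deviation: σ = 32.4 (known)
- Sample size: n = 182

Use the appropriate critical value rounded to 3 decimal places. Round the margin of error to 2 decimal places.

The population standard deviation σ is known, so use the z-interval margin of error formula.

For 95% confidence, z* = 1.96 (from standard normal table)

Margin of error formula for z-interval: E = z* × σ/√n

E = 1.96 × 32.4/√182
  = 1.96 × 2.401648
  = 4.7072

Rounded to 2 decimal places:

4.71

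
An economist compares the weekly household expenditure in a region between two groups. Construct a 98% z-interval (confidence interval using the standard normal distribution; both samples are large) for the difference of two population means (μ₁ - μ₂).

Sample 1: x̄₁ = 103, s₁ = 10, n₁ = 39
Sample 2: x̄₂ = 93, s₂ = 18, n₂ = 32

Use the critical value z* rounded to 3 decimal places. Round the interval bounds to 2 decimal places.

Both samples are large (n₁ = 39 ≥ 30, n₂ = 32 ≥ 30), so a z-interval for the difference of means applies.

Point estimate: x̄₁ - x̄₂ = 103 - 93 = 10

Standard error: SE = √(s₁²/n₁ + s₂²/n₂)
= √(10²/39 + 18²/32)
= √(2.564103 + 10.125000)
= 3.562177

For 98% confidence, z* = 2.326 (from standard normal table)
Margin of error: E = z* × SE = 2.326 × 3.562177 = 8.2856

Z-interval: (x̄₁ - x̄₂) ± E = 10 ± 8.2856 = (1.7144, 18.2856)

Rounded to 2 decimal places:

(1.71, 18.29)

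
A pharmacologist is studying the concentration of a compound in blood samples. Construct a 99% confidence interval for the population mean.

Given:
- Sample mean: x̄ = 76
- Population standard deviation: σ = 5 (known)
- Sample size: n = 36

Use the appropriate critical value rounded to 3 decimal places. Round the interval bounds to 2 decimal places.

The population standard deviation σ is known, so use a z-interval (standard normal critical value).

For 99% confidence, z* = 2.576 (from standard normal table)

Standard error: SE = σ/√n = 5/√36 = 0.833333

Margin of error: E = z* × SE = 2.576 × 0.833333 = 2.1467

Z-interval: x̄ ± E = 76 ± 2.1467 = (73.8533, 78.1467)

Rounded to 2 decimal places:

(73.85, 78.15)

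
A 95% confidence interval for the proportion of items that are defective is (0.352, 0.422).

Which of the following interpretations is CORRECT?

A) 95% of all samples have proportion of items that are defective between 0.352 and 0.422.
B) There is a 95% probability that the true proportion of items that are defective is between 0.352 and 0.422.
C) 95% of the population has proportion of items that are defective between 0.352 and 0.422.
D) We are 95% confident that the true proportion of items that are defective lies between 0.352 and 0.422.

A confidence interval represents our confidence in the procedure, not a probability statement about the parameter.

Key concept: If we repeated this sampling process many times and computed a 95% CI each time, about 95% of those intervals would contain the true population parameter.

For this specific interval (0.352, 0.422):
- Midpoint (point estimate): 0.387
- Margin of error: 0.035

The correct interpretation is the one stating confidence that the true parameter lies in the interval — option D.

D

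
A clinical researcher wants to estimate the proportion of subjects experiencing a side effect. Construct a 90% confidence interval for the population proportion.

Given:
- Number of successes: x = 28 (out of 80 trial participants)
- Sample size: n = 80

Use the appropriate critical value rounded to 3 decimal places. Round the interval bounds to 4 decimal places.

Sample proportion: p̂ = 28/80 = 0.350000

Check conditions for normal approximation:
  np̂ = 28 ≥ 10 ✓
  n(1-p̂) = 52 ≥ 10 ✓

The sample is large enough, so use a z-interval (normal approximation) for the proportion.

For 90% confidence, z* = 1.645 (from standard normal table)

Standard error: SE = √(p̂(1-p̂)/n) = √(0.350000×0.650000/80) = 0.05332682

Margin of error: E = z* × SE = 1.645 × 0.05332682 = 0.087723

Z-interval: p̂ ± E = 0.350000 ± 0.087723 = (0.262277, 0.437723)

Rounded to 4 decimal places:

(0.2623, 0.4377)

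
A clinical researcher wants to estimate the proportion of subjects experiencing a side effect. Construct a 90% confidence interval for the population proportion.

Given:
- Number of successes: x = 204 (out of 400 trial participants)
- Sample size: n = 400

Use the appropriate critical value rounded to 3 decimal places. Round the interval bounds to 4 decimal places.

Sample proportion: p̂ = 204/400 = 0.510000

Check conditions for normal approximation:
  np̂ = 204 ≥ 10 ✓
  n(1-p̂) = 196 ≥ 10 ✓

The sample is large enough, so use a z-interval (normal approximation) for the proportion.

For 90% confidence, z* = 1.645 (from standard normal table)

Standard error: SE = √(p̂(1-p̂)/n) = √(0.510000×0.490000/400) = 0.02499500

Margin of error: E = z* × SE = 1.645 × 0.02499500 = 0.041117

Z-interval: p̂ ± E = 0.510000 ± 0.041117 = (0.468883, 0.551117)

Rounded to 4 decimal places:

(0.4689, 0.5511)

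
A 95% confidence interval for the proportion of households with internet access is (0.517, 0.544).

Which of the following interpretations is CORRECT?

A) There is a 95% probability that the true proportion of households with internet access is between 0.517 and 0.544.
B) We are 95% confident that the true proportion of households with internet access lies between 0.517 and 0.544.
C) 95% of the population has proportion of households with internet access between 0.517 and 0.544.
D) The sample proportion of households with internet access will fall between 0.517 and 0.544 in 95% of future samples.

A confidence interval represents our confidence in the procedure, not a probability statement about the parameter.

Key concept: If we repeated this sampling process many times and computed a 95% CI each time, about 95% of those intervals would contain the true population parameter.

For this specific interval (0.517, 0.544):
- Midpoint (point estimate): 0.5305
- Margin of error: 0.0135

The correct interpretation is the one stating confidence that the true parameter lies in the interval — option B.

B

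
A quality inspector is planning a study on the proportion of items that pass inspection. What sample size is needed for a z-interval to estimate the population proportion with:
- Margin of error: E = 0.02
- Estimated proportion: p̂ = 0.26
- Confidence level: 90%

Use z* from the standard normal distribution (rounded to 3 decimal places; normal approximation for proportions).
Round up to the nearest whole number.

Using z* for proportion z-interval (normal approximation).

For 90% confidence, z* = 1.645 (from standard normal table)

Sample size formula for proportion z-interval: n = z*²p̂(1-p̂)/E²

n = 1.645² × 0.26 × 0.74 / 0.02²
  = 2.706025 × 0.1924 / 0.0004
  = 1301.5980

Round up to the nearest whole number: n = 1302

1302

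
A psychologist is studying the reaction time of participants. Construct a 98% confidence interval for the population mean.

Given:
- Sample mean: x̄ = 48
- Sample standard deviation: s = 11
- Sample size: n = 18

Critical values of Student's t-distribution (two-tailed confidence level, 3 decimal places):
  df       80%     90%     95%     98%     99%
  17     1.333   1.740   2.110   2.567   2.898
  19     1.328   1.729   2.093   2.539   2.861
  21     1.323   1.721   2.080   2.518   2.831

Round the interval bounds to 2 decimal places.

The population standard deviation σ is unknown (only the sample standard deviation s is given), so use a t-interval with df = n - 1 = 18 - 1 = 17.

For 98% confidence with df = 17, t* = 2.567 (from t-table)

Standard error: SE = s/√n = 11/√18 = 2.592725

Margin of error: E = t* × SE = 2.567 × 2.592725 = 6.6555

T-interval: x̄ ± E = 48 ± 6.6555 = (41.3445, 54.6555)

Rounded to 2 decimal places:

(41.34, 54.66)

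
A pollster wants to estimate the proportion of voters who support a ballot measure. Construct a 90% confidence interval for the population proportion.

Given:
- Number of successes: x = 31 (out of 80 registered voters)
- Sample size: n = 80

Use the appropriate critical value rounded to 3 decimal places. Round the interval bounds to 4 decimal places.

Sample proportion: p̂ = 31/80 = 0.387500

Check conditions for normal approximation:
  np̂ = 31 ≥ 10 ✓
  n(1-p̂) = 49 ≥ 10 ✓

The sample is large enough, so use a z-interval (normal approximation) for the proportion.

For 90% confidence, z* = 1.645 (from standard normal table)

Standard error: SE = √(p̂(1-p̂)/n) = √(0.387500×0.612500/80) = 0.05446831

Margin of error: E = z* × SE = 1.645 × 0.05446831 = 0.089600

Z-interval: p̂ ± E = 0.387500 ± 0.089600 = (0.297900, 0.477100)

Rounded to 4 decimal places:

(0.2979, 0.4771)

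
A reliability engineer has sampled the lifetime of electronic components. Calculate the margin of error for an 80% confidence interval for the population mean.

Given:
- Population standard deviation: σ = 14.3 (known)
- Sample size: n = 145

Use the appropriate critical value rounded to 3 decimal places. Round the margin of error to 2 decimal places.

The population standard deviation σ is known, so use the z-interval margin of error formula.

For 80% confidence, z* = 1.282 (from standard normal table)

Margin of error formula for z-interval: E = z* × σ/√n

E = 1.282 × 14.3/√145
  = 1.282 × 1.187550
  = 1.5224

Rounded to 2 decimal places:

1.52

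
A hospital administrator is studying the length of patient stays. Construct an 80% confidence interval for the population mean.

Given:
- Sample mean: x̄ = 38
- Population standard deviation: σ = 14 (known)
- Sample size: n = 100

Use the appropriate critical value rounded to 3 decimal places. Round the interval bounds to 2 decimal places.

The population standard deviation σ is known, so use a z-interval (standard normal critical value).

For 80% confidence, z* = 1.282 (from standard normal table)

Standard error: SE = σ/√n = 14/√100 = 1.400000

Margin of error: E = z* × SE = 1.282 × 1.400000 = 1.7948

Z-interval: x̄ ± E = 38 ± 1.7948 = (36.2052, 39.7948)

Rounded to 2 decimal places:

(36.21, 39.79)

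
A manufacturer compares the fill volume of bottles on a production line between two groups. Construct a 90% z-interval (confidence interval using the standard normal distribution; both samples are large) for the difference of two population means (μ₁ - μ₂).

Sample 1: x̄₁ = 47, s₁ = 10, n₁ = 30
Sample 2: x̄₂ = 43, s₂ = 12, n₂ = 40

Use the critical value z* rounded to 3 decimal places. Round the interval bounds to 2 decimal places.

Both samples are large (n₁ = 30 ≥ 30, n₂ = 40 ≥ 30), so a z-interval for the difference of means applies.

Point estimate: x̄₁ - x̄₂ = 47 - 43 = 4

Standard error: SE = √(s₁²/n₁ + s₂²/n₂)
= √(10²/30 + 12²/40)
= √(3.333333 + 3.600000)
= 2.633122

For 90% confidence, z* = 1.645 (from standard normal table)
Margin of error: E = z* × SE = 1.645 × 2.633122 = 4.3315

Z-interval: (x̄₁ - x̄₂) ± E = 4 ± 4.3315 = (-0.3315, 8.3315)

Rounded to 2 decimal places:

(-0.33, 8.33)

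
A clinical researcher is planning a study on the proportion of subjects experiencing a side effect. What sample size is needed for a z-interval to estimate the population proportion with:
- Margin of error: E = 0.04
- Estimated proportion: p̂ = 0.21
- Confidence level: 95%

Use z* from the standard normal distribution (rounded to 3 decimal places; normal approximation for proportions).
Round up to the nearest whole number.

Using z* for proportion z-interval (normal approximation).

For 95% confidence, z* = 1.96 (from standard normal table)

Sample size formula for proportion z-interval: n = z*²p̂(1-p̂)/E²

n = 1.96² × 0.21 × 0.79 / 0.04²
  = 3.8416 × 0.1659 / 0.0016
  = 398.3259

Round up to the nearest whole number: n = 399

399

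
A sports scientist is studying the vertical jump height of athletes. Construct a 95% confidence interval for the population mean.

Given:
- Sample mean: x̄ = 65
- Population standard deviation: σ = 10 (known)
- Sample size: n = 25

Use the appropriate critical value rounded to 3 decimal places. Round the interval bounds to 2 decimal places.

The population standard deviation σ is known, so use a z-interval (standard normal critical value).

For 95% confidence, z* = 1.96 (from standard normal table)

Standard error: SE = σ/√n = 10/√25 = 2.000000

Margin of error: E = z* × SE = 1.96 × 2.000000 = 3.9200

Z-interval: x̄ ± E = 65 ± 3.9200 = (61.0800, 68.9200)

Rounded to 2 decimal places:

(61.08, 68.92)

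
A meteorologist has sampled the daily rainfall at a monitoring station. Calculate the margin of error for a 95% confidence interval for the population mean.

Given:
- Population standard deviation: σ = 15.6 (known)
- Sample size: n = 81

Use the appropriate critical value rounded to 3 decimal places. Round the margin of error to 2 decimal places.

The population standard deviation σ is known, so use the z-interval margin of error formula.

For 95% confidence, z* = 1.96 (from standard normal table)

Margin of error formula for z-interval: E = z* × σ/√n

E = 1.96 × 15.6/√81
  = 1.96 × 1.733333
  = 3.3973

Rounded to 2 decimal places:

3.40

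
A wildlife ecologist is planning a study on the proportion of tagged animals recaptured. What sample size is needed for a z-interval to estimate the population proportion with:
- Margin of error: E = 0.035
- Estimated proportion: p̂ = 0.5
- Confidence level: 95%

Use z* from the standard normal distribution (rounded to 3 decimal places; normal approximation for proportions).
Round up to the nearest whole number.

Using z* for proportion z-interval (normal approximation).

For 95% confidence, z* = 1.96 (from standard normal table)

Sample size formula for proportion z-interval: n = z*²p̂(1-p̂)/E²

n = 1.96² × 0.5 × 0.5 / 0.035²
  = 3.8416 × 0.25 / 0.001225
  = 784 (exactly)

This is already a whole number, so no rounding up is needed: n = 784

784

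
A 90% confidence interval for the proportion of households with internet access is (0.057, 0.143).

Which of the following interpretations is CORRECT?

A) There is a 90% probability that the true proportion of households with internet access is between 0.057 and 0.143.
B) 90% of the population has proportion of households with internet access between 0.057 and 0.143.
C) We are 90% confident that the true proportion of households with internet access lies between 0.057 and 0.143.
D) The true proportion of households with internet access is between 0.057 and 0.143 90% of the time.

A confidence interval represents our confidence in the procedure, not a probability statement about the parameter.

Key concept: If we repeated this sampling process many times and computed a 90% CI each time, about 90% of those intervals would contain the true population parameter.

For this specific interval (0.057, 0.143):
- Midpoint (point estimate): 0.1
- Margin of error: 0.043

The correct interpretation is the one stating confidence that the true parameter lies in the interval — option C.

C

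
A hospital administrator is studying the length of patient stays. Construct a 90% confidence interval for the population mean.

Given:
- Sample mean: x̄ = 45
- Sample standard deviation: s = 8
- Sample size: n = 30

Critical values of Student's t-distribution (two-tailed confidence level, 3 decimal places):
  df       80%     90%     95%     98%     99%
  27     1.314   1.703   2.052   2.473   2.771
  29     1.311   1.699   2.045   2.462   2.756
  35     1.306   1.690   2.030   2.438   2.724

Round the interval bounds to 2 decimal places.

The population standard deviation σ is unknown (only the sample standard deviation s is given), so use a t-interval with df = n - 1 = 30 - 1 = 29.

For 90% confidence with df = 29, t* = 1.699 (from t-table)

Standard error: SE = s/√n = 8/√30 = 1.460593

Margin of error: E = t* × SE = 1.699 × 1.460593 = 2.4815

T-interval: x̄ ± E = 45 ± 2.4815 = (42.5185, 47.4815)

Rounded to 2 decimal places:

(42.52, 47.48)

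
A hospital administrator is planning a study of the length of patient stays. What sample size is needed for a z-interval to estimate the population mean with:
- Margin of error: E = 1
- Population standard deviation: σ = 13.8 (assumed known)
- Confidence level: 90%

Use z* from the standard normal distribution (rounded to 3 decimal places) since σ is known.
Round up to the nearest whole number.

Using z* since population σ is known (z-interval formula).

For 90% confidence, z* = 1.645 (from standard normal table)

Sample size formula for z-interval: n = (z*σ/E)²

n = (1.645 × 13.8 / 1)²
  = (22.701000)²
  = 515.3354

Round up to the nearest whole number: n = 516

516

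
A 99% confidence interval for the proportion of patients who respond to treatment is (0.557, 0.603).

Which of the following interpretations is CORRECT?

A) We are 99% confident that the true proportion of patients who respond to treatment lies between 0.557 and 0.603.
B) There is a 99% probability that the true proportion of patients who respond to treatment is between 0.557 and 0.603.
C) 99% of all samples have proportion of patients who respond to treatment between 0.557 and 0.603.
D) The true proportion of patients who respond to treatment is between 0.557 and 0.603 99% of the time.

A confidence interval represents our confidence in the procedure, not a probability statement about the parameter.

Key concept: If we repeated this sampling process many times and computed a 99% CI each time, about 99% of those intervals would contain the true population parameter.

For this specific interval (0.557, 0.603):
- Midpoint (point estimate): 0.58
- Margin of error: 0.023

The correct interpretation is the one stating confidence that the true parameter lies in the interval — option A.

A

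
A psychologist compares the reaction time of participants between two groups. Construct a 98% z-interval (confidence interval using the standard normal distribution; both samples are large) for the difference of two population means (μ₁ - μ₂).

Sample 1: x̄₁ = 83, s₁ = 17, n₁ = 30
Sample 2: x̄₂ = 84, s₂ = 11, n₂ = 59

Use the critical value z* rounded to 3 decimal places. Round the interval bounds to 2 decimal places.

Both samples are large (n₁ = 30 ≥ 30, n₂ = 59 ≥ 30), so a z-interval for the difference of means applies.

Point estimate: x̄₁ - x̄₂ = 83 - 84 = -1

Standard error: SE = √(s₁²/n₁ + s₂²/n₂)
= √(17²/30 + 11²/59)
= √(9.633333 + 2.050847)
= 3.418213

For 98% confidence, z* = 2.326 (from standard normal table)
Margin of error: E = z* × SE = 2.326 × 3.418213 = 7.9508

Z-interval: (x̄₁ - x̄₂) ± E = -1 ± 7.9508 = (-8.9508, 6.9508)

Rounded to 2 decimal places:

(-8.95, 6.95)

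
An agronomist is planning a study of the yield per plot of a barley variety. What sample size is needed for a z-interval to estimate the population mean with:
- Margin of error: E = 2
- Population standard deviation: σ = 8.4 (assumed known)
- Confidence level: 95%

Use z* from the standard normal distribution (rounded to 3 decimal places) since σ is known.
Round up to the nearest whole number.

Using z* since population σ is known (z-interval formula).

For 95% confidence, z* = 1.96 (from standard normal table)

Sample size formula for z-interval: n = (z*σ/E)²

n = (1.96 × 8.4 / 2)²
  = (8.232000)²
  = 67.7658

Round up to the nearest whole number: n = 68

68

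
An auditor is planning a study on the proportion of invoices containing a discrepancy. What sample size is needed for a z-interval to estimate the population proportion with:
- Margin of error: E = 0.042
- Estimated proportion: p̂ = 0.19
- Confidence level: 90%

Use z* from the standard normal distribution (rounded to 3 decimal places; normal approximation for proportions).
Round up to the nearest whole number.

Using z* for proportion z-interval (normal approximation).

For 90% confidence, z* = 1.645 (from standard normal table)

Sample size formula for proportion z-interval: n = z*²p̂(1-p̂)/E²

n = 1.645² × 0.19 × 0.81 / 0.042²
  = 2.706025 × 0.1539 / 0.001764
  = 236.0869

Round up to the nearest whole number: n = 237

237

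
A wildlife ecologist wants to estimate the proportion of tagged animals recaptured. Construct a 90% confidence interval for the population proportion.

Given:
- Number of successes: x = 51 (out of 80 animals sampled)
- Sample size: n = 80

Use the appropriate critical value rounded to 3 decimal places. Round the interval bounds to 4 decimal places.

Sample proportion: p̂ = 51/80 = 0.637500

Check conditions for normal approximation:
  np̂ = 51 ≥ 10 ✓
  n(1-p̂) = 29 ≥ 10 ✓

The sample is large enough, so use a z-interval (normal approximation) for the proportion.

For 90% confidence, z* = 1.645 (from standard normal table)

Standard error: SE = √(p̂(1-p̂)/n) = √(0.637500×0.362500/80) = 0.05374637

Margin of error: E = z* × SE = 1.645 × 0.05374637 = 0.088413

Z-interval: p̂ ± E = 0.637500 ± 0.088413 = (0.549087, 0.725913)

Rounded to 4 decimal places:

(0.5491, 0.7259)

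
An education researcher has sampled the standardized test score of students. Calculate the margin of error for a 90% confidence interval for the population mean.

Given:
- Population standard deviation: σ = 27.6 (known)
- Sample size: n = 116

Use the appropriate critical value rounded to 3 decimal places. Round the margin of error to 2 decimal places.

The population standard deviation σ is known, so use the z-interval margin of error formula.

For 90% confidence, z* = 1.645 (from standard normal table)

Margin of error formula for z-interval: E = z* × σ/√n

E = 1.645 × 27.6/√116
  = 1.645 × 2.562596
  = 4.2155

Rounded to 2 decimal places:

4.22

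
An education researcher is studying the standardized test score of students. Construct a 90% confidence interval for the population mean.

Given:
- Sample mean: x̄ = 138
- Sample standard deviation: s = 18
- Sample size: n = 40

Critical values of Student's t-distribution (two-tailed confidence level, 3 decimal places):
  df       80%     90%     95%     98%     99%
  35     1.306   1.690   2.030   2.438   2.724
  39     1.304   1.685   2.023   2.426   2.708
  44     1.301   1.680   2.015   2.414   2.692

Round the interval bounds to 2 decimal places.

The population standard deviation σ is unknown (only the sample standard deviation s is given), so use a t-interval with df = n - 1 = 40 - 1 = 39.

For 90% confidence with df = 39, t* = 1.685 (from t-table)

Standard error: SE = s/√n = 18/√40 = 2.846050

Margin of error: E = t* × SE = 1.685 × 2.846050 = 4.7956

T-interval: x̄ ± E = 138 ± 4.7956 = (133.2044, 142.7956)

Rounded to 2 decimal places:

(133.20, 142.80)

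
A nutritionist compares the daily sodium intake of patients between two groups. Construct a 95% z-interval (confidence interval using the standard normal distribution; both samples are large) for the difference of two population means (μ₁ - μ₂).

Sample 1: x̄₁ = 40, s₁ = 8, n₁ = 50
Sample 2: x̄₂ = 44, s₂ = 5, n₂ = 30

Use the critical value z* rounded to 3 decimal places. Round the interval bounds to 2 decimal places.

Both samples are large (n₁ = 50 ≥ 30, n₂ = 30 ≥ 30), so a z-interval for the difference of means applies.

Point estimate: x̄₁ - x̄₂ = 40 - 44 = -4

Standard error: SE = √(s₁²/n₁ + s₂²/n₂)
= √(8²/50 + 5²/30)
= √(1.280000 + 0.833333)
= 1.453731

For 95% confidence, z* = 1.96 (from standard normal table)
Margin of error: E = z* × SE = 1.96 × 1.453731 = 2.8493

Z-interval: (x̄₁ - x̄₂) ± E = -4 ± 2.8493 = (-6.8493, -1.1507)

Rounded to 2 decimal places:

(-6.85, -1.15)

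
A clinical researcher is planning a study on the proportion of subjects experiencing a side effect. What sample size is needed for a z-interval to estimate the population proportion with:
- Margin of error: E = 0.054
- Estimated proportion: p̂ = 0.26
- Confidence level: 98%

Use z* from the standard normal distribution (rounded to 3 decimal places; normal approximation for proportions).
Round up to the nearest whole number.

Using z* for proportion z-interval (normal approximation).

For 98% confidence, z* = 2.326 (from standard normal table)

Sample size formula for proportion z-interval: n = z*²p̂(1-p̂)/E²

n = 2.326² × 0.26 × 0.74 / 0.054²
  = 5.410276 × 0.1924 / 0.002916
  = 356.9743

Round up to the nearest whole number: n = 357

357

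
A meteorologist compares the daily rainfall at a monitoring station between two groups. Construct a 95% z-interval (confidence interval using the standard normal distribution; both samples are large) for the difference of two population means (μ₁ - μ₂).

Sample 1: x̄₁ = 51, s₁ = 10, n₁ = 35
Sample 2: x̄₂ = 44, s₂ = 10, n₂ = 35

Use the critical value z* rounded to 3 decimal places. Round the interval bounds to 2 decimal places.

Both samples are large (n₁ = 35 ≥ 30, n₂ = 35 ≥ 30), so a z-interval for the difference of means applies.

Point estimate: x̄₁ - x̄₂ = 51 - 44 = 7

Standard error: SE = √(s₁²/n₁ + s₂²/n₂)
= √(10²/35 + 10²/35)
= √(2.857143 + 2.857143)
= 2.390457

For 95% confidence, z* = 1.96 (from standard normal table)
Margin of error: E = z* × SE = 1.96 × 2.390457 = 4.6853

Z-interval: (x̄₁ - x̄₂) ± E = 7 ± 4.6853 = (2.3147, 11.6853)

Rounded to 2 decimal places:

(2.31, 11.69)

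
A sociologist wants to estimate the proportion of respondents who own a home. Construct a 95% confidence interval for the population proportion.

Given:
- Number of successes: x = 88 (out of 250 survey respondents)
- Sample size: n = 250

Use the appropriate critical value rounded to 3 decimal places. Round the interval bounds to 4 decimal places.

Sample proportion: p̂ = 88/250 = 0.352000

Check conditions for normal approximation:
  np̂ = 88 ≥ 10 ✓
  n(1-p̂) = 162 ≥ 10 ✓

The sample is large enough, so use a z-interval (normal approximation) for the proportion.

For 95% confidence, z* = 1.96 (from standard normal table)

Standard error: SE = √(p̂(1-p̂)/n) = √(0.352000×0.648000/250) = 0.03020569

Margin of error: E = z* × SE = 1.96 × 0.03020569 = 0.059203

Z-interval: p̂ ± E = 0.352000 ± 0.059203 = (0.292797, 0.411203)

Rounded to 4 decimal places:

(0.2928, 0.4112)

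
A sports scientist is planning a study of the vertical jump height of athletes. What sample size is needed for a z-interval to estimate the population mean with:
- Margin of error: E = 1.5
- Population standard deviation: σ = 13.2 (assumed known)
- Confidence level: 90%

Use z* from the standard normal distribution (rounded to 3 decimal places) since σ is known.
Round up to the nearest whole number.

Using z* since population σ is known (z-interval formula).

For 90% confidence, z* = 1.645 (from standard normal table)

Sample size formula for z-interval: n = (z*σ/E)²

n = (1.645 × 13.2 / 1.5)²
  = (14.476000)²
  = 209.5546

Round up to the nearest whole number: n = 210

210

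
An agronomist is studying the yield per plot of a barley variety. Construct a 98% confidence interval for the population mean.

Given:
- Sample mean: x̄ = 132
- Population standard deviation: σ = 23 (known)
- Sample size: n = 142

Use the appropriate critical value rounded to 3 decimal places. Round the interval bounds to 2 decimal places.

The population standard deviation σ is known, so use a z-interval (standard normal critical value).

For 98% confidence, z* = 2.326 (from standard normal table)

Standard error: SE = σ/√n = 23/√142 = 1.930117

Margin of error: E = z* × SE = 2.326 × 1.930117 = 4.4895

Z-interval: x̄ ± E = 132 ± 4.4895 = (127.5105, 136.4895)

Rounded to 2 decimal places:

(127.51, 136.49)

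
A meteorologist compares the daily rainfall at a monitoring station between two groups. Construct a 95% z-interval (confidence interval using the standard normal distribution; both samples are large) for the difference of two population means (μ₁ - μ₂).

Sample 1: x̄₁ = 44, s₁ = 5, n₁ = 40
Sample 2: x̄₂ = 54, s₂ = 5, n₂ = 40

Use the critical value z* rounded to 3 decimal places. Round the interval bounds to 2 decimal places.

Both samples are large (n₁ = 40 ≥ 30, n₂ = 40 ≥ 30), so a z-interval for the difference of means applies.

Point estimate: x̄₁ - x̄₂ = 44 - 54 = -10

Standard error: SE = √(s₁²/n₁ + s₂²/n₂)
= √(5²/40 + 5²/40)
= √(0.625000 + 0.625000)
= 1.118034

For 95% confidence, z* = 1.96 (from standard normal table)
Margin of error: E = z* × SE = 1.96 × 1.118034 = 2.1913

Z-interval: (x̄₁ - x̄₂) ± E = -10 ± 2.1913 = (-12.1913, -7.8087)

Rounded to 2 decimal places:

(-12.19, -7.81)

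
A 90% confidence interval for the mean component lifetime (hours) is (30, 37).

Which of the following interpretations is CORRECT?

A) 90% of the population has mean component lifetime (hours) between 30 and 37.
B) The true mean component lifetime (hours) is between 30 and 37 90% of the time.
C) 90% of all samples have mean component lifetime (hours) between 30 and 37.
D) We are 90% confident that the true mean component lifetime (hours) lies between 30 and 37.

A confidence interval represents our confidence in the procedure, not a probability statement about the parameter.

Key concept: If we repeated this sampling process many times and computed a 90% CI each time, about 90% of those intervals would contain the true population parameter.

For this specific interval (30, 37):
- Midpoint (point estimate): 33.5
- Margin of error: 3.5

The correct interpretation is the one stating confidence that the true parameter lies in the interval — option D.

D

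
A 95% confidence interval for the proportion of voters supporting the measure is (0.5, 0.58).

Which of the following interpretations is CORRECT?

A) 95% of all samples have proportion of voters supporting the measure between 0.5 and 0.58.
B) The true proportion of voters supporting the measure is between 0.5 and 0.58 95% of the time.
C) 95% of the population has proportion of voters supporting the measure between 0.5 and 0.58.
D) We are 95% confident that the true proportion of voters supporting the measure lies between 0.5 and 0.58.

A confidence interval represents our confidence in the procedure, not a probability statement about the parameter.

Key concept: If we repeated this sampling process many times and computed a 95% CI each time, about 95% of those intervals would contain the true population parameter.

For this specific interval (0.5, 0.58):
- Midpoint (point estimate): 0.54
- Margin of error: 0.04

The correct interpretation is the one stating confidence that the true parameter lies in the interval — option D.

D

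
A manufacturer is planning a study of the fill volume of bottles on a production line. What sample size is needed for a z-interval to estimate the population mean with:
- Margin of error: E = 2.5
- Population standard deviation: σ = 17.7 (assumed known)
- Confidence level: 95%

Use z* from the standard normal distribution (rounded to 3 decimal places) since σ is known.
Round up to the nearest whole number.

Using z* since population σ is known (z-interval formula).

For 95% confidence, z* = 1.96 (from standard normal table)

Sample size formula for z-interval: n = (z*σ/E)²

n = (1.96 × 17.7 / 2.5)²
  = (13.876800)²
  = 192.5656

Round up to the nearest whole number: n = 193

193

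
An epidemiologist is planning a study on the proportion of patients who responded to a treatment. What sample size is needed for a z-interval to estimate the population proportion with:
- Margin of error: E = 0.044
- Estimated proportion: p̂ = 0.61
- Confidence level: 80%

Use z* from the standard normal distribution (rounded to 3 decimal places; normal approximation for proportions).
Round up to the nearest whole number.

Using z* for proportion z-interval (normal approximation).

For 80% confidence, z* = 1.282 (from standard normal table)

Sample size formula for proportion z-interval: n = z*²p̂(1-p̂)/E²

n = 1.282² × 0.61 × 0.39 / 0.044²
  = 1.643524 × 0.2379 / 0.001936
  = 201.9599

Round up to the nearest whole number: n = 202

202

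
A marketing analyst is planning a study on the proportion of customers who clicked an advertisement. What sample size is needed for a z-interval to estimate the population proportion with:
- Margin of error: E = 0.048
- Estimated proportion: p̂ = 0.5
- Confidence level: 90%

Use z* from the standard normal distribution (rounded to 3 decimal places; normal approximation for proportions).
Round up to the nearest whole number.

Using z* for proportion z-interval (normal approximation).

For 90% confidence, z* = 1.645 (from standard normal table)

Sample size formula for proportion z-interval: n = z*²p̂(1-p̂)/E²

n = 1.645² × 0.5 × 0.5 / 0.048²
  = 2.706025 × 0.25 / 0.002304
  = 293.6225

Round up to the nearest whole number: n = 294

294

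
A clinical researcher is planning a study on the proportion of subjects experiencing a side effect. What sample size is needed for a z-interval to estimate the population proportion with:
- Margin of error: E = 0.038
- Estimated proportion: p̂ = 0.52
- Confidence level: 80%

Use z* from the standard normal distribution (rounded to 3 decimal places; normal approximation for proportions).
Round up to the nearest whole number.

Using z* for proportion z-interval (normal approximation).

For 80% confidence, z* = 1.282 (from standard normal table)

Sample size formula for proportion z-interval: n = z*²p̂(1-p̂)/E²

n = 1.282² × 0.52 × 0.48 / 0.038²
  = 1.643524 × 0.2496 / 0.001444
  = 284.0884

Round up to the nearest whole number: n = 285

285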